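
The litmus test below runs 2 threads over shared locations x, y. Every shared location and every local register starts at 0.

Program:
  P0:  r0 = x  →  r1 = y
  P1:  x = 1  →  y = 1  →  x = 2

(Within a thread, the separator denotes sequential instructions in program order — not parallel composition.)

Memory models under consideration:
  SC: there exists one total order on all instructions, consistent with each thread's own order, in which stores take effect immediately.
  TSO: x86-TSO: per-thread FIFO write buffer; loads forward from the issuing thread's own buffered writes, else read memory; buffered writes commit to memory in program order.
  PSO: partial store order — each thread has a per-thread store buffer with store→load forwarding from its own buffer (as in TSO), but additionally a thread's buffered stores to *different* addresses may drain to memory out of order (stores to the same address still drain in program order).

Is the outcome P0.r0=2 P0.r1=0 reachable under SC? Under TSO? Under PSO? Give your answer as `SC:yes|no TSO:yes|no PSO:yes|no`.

SC:no TSO:no PSO:yes

outcome vector order: (P0.r0,P0.r1)
[SC] allowed = {(0,0), (0,1), (1,0), (1,1), (2,1)}
[TSO] allowed = {(0,0), (0,1), (1,0), (1,1), (2,1)}
[PSO] allowed = {(0,0), (0,1), (1,0), (1,1), (2,0), (2,1)}
target (2,0) ∈ {PSO}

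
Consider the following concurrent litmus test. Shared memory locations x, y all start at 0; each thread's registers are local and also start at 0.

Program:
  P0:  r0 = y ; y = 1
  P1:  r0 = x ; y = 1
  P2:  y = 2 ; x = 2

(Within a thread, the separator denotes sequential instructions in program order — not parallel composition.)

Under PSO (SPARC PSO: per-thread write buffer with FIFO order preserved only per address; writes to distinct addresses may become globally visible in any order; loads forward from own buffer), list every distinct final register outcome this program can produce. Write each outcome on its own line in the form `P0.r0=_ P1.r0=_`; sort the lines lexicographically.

P0.r0=0 P1.r0=0
P0.r0=0 P1.r0=2
P0.r0=1 P1.r0=0
P0.r0=1 P1.r0=2
P0.r0=2 P1.r0=0
P0.r0=2 P1.r0=2

outcome vector order: (P0.r0,P1.r0)
|PSO outcomes| = 6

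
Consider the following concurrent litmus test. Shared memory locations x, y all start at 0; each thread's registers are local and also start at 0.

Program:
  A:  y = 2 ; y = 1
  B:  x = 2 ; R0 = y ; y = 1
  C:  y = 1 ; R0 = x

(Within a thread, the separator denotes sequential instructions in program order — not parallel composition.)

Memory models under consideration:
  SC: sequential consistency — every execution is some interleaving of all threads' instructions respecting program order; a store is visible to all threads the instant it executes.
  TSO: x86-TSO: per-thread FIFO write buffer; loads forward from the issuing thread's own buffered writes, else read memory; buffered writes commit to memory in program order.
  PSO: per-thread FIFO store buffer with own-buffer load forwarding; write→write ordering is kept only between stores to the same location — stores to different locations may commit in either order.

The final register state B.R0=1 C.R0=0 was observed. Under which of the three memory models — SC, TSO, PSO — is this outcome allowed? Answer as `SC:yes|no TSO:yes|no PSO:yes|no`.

outcome vector order: (B.R0,C.R0)
under SC → 0/2; 1/0; 1/2; 2/0; 2/2
under TSO → 0/0; 0/2; 1/0; 1/2; 2/0; 2/2
under PSO → 0/0; 0/2; 1/0; 1/2; 2/0; 2/2
target 1/0 ∈ {SC,TSO,PSO}

SC:yes TSO:yes PSO:yes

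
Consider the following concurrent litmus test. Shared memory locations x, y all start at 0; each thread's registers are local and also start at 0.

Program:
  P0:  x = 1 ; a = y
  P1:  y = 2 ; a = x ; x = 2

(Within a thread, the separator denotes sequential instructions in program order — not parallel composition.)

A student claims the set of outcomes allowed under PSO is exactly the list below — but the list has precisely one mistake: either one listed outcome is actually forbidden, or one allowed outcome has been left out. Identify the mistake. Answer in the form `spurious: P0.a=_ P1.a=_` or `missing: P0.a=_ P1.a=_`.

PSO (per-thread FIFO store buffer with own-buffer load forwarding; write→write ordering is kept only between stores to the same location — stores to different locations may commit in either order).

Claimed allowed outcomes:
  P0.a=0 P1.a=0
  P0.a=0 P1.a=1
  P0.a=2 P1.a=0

missing: P0.a=2 P1.a=1

outcome vector order: (P0.a,P1.a)
under PSO → 00; 01; 20; 21
PSO∖claimed = {21}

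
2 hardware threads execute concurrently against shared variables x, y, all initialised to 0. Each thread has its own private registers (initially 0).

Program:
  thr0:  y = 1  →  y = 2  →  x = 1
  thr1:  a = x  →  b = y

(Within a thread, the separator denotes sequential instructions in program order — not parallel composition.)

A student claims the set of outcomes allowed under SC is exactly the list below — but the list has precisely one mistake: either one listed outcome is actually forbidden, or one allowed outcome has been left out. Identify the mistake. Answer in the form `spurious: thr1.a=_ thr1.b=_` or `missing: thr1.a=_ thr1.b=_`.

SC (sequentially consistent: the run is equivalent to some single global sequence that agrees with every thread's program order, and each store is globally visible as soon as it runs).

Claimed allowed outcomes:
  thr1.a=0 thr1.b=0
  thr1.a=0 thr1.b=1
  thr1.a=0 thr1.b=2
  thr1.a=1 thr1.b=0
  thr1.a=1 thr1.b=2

outcome vector order: (thr1.a,thr1.b)
SC: 4 outcomes — {0/0 0/1 0/2 1/2}
claimed∖SC = {1/0}

spurious: thr1.a=1 thr1.b=0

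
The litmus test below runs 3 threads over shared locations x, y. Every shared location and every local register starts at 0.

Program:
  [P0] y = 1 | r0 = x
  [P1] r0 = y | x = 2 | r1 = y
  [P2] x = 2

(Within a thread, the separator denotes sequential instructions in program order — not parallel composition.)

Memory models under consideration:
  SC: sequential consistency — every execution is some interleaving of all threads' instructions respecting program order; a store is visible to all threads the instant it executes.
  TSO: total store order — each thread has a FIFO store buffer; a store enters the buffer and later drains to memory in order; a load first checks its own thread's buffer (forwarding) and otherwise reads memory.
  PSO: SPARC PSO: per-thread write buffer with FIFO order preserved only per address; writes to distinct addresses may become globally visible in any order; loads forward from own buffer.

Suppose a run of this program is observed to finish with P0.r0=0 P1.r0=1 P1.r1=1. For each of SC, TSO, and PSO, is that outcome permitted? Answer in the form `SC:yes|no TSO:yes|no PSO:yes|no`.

SC:yes TSO:yes PSO:yes

outcome vector order: (P0.r0,P1.r0,P1.r1)
SC: 5 outcomes — {<0 0 1> <0 1 1> <2 0 0> <2 0 1> <2 1 1>}
TSO: 6 outcomes — {<0 0 0> <0 0 1> <0 1 1> <2 0 0> <2 0 1> <2 1 1>}
PSO: 6 outcomes — {<0 0 0> <0 0 1> <0 1 1> <2 0 0> <2 0 1> <2 1 1>}
target <0 1 1> ∈ {SC,TSO,PSO}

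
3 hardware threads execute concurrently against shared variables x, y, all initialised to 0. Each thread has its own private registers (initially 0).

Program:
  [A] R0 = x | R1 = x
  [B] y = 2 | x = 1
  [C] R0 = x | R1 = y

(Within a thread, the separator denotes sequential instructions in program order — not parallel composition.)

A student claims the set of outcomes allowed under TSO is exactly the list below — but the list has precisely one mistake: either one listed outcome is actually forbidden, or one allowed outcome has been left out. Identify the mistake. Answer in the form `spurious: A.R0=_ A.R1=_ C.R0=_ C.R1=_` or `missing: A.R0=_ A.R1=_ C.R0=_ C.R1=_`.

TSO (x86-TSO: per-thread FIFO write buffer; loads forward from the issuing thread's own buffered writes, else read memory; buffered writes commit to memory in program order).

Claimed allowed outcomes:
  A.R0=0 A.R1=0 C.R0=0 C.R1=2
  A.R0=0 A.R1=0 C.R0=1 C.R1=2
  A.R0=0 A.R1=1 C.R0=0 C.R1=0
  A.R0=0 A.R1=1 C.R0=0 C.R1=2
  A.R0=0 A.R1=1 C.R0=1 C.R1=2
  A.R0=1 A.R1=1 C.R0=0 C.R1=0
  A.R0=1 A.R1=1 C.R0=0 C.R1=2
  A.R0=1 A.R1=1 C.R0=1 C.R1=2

missing: A.R0=0 A.R1=0 C.R0=0 C.R1=0

outcome vector order: (A.R0,A.R1,C.R0,C.R1)
TSO (9): (0,0,0,0) (0,0,0,2) (0,0,1,2) (0,1,0,0) (0,1,0,2) (0,1,1,2) (1,1,0,0) (1,1,0,2) (1,1,1,2)
TSO∖claimed = {(0,0,0,0)}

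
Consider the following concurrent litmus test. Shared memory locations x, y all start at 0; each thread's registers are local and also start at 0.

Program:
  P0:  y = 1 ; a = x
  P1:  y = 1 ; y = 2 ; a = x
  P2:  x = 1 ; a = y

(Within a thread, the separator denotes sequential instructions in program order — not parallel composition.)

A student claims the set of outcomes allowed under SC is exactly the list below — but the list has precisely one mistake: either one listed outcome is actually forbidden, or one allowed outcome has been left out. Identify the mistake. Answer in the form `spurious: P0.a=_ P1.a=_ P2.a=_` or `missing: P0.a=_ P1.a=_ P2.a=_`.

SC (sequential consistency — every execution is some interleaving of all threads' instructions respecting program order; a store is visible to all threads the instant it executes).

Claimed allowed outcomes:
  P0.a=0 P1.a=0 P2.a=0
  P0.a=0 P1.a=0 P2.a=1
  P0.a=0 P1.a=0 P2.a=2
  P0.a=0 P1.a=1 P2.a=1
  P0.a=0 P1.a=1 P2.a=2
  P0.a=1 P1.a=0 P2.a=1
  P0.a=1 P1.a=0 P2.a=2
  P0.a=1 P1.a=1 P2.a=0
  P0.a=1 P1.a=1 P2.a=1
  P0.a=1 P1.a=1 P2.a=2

spurious: P0.a=0 P1.a=0 P2.a=0

outcome vector order: (P0.a,P1.a,P2.a)
SC: 9 outcomes — {<0 0 1>, <0 0 2>, <0 1 1>, <0 1 2>, <1 0 1>, <1 0 2>, <1 1 0>, <1 1 1>, <1 1 2>}
claimed∖SC = {<0 0 0>}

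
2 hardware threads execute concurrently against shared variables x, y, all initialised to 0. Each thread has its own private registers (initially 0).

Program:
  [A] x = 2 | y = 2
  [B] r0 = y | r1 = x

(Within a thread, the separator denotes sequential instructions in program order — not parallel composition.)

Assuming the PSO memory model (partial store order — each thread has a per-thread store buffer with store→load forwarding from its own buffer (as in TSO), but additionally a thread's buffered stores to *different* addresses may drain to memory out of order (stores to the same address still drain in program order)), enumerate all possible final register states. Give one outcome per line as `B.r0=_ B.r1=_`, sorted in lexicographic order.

B.r0=0 B.r1=0
B.r0=0 B.r1=2
B.r0=2 B.r1=0
B.r0=2 B.r1=2

outcome vector order: (B.r0,B.r1)
|PSO outcomes| = 4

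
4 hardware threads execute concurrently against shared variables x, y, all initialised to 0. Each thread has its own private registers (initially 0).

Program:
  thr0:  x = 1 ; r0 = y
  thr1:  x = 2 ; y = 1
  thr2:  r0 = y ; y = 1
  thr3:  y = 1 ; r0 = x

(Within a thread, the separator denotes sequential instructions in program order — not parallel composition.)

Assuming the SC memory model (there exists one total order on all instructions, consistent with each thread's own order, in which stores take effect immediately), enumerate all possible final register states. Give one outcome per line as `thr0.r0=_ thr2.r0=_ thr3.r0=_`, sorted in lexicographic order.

thr0.r0=0 thr2.r0=0 thr3.r0=1
thr0.r0=0 thr2.r0=0 thr3.r0=2
thr0.r0=0 thr2.r0=1 thr3.r0=1
thr0.r0=0 thr2.r0=1 thr3.r0=2
thr0.r0=1 thr2.r0=0 thr3.r0=0
thr0.r0=1 thr2.r0=0 thr3.r0=1
thr0.r0=1 thr2.r0=0 thr3.r0=2
thr0.r0=1 thr2.r0=1 thr3.r0=0
thr0.r0=1 thr2.r0=1 thr3.r0=1
thr0.r0=1 thr2.r0=1 thr3.r0=2

outcome vector order: (thr0.r0,thr2.r0,thr3.r0)
|SC outcomes| = 10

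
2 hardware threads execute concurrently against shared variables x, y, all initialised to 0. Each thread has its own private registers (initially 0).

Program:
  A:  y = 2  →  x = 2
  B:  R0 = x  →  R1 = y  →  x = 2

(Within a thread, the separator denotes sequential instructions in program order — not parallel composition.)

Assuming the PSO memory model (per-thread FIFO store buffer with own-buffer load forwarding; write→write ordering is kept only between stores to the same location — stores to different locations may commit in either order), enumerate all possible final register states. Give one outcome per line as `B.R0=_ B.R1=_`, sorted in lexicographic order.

outcome vector order: (B.R0,B.R1)
|PSO outcomes| = 4

B.R0=0 B.R1=0
B.R0=0 B.R1=2
B.R0=2 B.R1=0
B.R0=2 B.R1=2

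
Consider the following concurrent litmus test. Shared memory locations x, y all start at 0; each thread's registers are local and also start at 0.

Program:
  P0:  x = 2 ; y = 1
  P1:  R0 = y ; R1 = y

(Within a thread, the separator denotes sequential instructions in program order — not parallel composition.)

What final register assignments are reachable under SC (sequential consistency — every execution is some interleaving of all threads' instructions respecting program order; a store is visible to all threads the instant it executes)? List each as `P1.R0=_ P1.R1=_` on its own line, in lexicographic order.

P1.R0=0 P1.R1=0
P1.R0=0 P1.R1=1
P1.R0=1 P1.R1=1

outcome vector order: (P1.R0,P1.R1)
|SC outcomes| = 3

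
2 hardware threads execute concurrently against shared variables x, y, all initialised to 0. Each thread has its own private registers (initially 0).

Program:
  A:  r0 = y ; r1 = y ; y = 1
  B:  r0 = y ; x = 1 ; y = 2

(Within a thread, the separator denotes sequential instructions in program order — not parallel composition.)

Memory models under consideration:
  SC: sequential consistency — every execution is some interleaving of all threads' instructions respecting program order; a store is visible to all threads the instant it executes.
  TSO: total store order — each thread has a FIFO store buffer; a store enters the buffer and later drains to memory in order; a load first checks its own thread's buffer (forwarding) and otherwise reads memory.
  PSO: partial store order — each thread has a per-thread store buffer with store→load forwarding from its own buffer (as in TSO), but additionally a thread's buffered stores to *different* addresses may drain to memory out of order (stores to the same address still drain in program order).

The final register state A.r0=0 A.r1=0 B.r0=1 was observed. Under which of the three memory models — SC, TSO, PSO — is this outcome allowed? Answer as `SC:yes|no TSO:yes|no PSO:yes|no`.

outcome vector order: (A.r0,A.r1,B.r0)
[SC] allowed = {0/0/0; 0/0/1; 0/2/0; 2/2/0}
[TSO] allowed = {0/0/0; 0/0/1; 0/2/0; 2/2/0}
[PSO] allowed = {0/0/0; 0/0/1; 0/2/0; 2/2/0}
target 0/0/1 ∈ {SC,TSO,PSO}

SC:yes TSO:yes PSO:yes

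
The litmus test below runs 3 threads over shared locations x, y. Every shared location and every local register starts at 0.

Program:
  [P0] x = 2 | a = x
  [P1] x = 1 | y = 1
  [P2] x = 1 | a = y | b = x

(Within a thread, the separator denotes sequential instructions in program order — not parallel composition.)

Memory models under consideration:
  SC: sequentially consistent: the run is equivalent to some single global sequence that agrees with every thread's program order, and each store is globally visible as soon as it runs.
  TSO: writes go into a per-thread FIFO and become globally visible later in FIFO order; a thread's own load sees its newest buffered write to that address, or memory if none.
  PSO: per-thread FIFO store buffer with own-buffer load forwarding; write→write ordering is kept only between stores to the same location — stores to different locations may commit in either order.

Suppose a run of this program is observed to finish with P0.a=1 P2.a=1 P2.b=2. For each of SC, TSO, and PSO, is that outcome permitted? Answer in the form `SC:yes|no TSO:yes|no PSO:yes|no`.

outcome vector order: (P0.a,P2.a,P2.b)
[SC] allowed = {(1,0,1) (1,0,2) (1,1,1) (2,0,1) (2,0,2) (2,1,1) (2,1,2)}
[TSO] allowed = {(1,0,1) (1,0,2) (1,1,1) (2,0,1) (2,0,2) (2,1,1) (2,1,2)}
[PSO] allowed = {(1,0,1) (1,0,2) (1,1,1) (1,1,2) (2,0,1) (2,0,2) (2,1,1) (2,1,2)}
target (1,1,2) ∈ {PSO}

SC:no TSO:no PSO:yes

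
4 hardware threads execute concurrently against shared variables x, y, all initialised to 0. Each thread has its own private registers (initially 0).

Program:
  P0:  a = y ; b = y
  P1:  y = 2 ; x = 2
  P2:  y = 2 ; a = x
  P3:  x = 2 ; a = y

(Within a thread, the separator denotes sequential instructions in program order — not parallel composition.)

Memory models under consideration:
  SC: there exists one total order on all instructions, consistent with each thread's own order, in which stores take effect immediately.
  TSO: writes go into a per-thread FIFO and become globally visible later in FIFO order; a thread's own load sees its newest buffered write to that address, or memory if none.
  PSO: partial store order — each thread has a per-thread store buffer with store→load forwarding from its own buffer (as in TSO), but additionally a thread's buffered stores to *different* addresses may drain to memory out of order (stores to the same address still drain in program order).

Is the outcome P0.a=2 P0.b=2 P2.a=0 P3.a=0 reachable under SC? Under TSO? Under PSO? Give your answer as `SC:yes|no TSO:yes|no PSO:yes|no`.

outcome vector order: (P0.a,P0.b,P2.a,P3.a)
[SC] allowed = {0/0/0/2, 0/0/2/0, 0/0/2/2, 0/2/0/2, 0/2/2/0, 0/2/2/2, 2/2/0/2, 2/2/2/0, 2/2/2/2}
[TSO] allowed = {0/0/0/0, 0/0/0/2, 0/0/2/0, 0/0/2/2, 0/2/0/0, 0/2/0/2, 0/2/2/0, 0/2/2/2, 2/2/0/0, 2/2/0/2, 2/2/2/0, 2/2/2/2}
[PSO] allowed = {0/0/0/0, 0/0/0/2, 0/0/2/0, 0/0/2/2, 0/2/0/0, 0/2/0/2, 0/2/2/0, 0/2/2/2, 2/2/0/0, 2/2/0/2, 2/2/2/0, 2/2/2/2}
target 2/2/0/0 ∈ {TSO,PSO}

SC:no TSO:yes PSO:yes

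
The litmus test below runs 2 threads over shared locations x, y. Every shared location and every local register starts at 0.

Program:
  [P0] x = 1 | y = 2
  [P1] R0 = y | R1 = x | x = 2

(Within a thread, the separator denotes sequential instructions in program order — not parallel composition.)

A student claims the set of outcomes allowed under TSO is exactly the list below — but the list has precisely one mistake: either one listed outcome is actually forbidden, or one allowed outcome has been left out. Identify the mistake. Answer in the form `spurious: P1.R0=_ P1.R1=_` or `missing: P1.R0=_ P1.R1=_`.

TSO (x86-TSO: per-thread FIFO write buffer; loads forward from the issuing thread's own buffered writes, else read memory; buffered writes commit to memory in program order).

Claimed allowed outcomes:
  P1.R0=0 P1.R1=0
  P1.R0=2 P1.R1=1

outcome vector order: (P1.R0,P1.R1)
TSO (3): 00, 01, 21
TSO∖claimed = {01}

missing: P1.R0=0 P1.R1=1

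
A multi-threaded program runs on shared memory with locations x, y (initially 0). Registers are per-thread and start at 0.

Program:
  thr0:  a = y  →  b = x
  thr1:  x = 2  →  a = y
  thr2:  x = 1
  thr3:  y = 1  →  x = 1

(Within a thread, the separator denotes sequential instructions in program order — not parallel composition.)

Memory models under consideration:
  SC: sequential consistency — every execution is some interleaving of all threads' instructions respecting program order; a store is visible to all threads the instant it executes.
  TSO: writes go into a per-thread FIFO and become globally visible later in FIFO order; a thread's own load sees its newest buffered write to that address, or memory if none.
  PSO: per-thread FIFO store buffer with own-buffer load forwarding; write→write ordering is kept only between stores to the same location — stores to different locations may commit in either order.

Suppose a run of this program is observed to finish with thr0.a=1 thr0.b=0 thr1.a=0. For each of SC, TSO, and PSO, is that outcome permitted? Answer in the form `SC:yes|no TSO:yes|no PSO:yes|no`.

SC:no TSO:yes PSO:yes

outcome vector order: (thr0.a,thr0.b,thr1.a)
[SC] allowed = {000; 001; 010; 011; 020; 021; 101; 110; 111; 120; 121}
[TSO] allowed = {000; 001; 010; 011; 020; 021; 100; 101; 110; 111; 120; 121}
[PSO] allowed = {000; 001; 010; 011; 020; 021; 100; 101; 110; 111; 120; 121}
target 100 ∈ {TSO,PSO}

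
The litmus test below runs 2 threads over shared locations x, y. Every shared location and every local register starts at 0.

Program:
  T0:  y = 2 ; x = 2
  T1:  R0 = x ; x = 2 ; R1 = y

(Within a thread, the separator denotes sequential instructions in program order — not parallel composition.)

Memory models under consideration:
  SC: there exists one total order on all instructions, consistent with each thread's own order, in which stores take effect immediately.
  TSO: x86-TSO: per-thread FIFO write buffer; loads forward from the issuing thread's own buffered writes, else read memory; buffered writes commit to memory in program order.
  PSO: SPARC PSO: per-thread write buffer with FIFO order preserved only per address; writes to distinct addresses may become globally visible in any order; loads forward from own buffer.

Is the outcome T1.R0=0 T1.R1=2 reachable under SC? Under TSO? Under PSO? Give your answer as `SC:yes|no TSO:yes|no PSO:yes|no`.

outcome vector order: (T1.R0,T1.R1)
SC (3): <0 0> <0 2> <2 2>
TSO (3): <0 0> <0 2> <2 2>
PSO (4): <0 0> <0 2> <2 0> <2 2>
target <0 2> ∈ {SC,TSO,PSO}

SC:yes TSO:yes PSO:yes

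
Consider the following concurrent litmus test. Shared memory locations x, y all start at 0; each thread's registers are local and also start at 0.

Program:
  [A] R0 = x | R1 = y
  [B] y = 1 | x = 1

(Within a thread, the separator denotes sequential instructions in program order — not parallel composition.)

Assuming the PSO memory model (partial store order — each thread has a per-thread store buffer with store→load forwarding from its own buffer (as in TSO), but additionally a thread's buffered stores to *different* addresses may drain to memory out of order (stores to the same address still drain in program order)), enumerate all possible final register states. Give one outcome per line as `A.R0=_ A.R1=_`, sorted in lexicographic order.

A.R0=0 A.R1=0
A.R0=0 A.R1=1
A.R0=1 A.R1=0
A.R0=1 A.R1=1

outcome vector order: (A.R0,A.R1)
|PSO outcomes| = 4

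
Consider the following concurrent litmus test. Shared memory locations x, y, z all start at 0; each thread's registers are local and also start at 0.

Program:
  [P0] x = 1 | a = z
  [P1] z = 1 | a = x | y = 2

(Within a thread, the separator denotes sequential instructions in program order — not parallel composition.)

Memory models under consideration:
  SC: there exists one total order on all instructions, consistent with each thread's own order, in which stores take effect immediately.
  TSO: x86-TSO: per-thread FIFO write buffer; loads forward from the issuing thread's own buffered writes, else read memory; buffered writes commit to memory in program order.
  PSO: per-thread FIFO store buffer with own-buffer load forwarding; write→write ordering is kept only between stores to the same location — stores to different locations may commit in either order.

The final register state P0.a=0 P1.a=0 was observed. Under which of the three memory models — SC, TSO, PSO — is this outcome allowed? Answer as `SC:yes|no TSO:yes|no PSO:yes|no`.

SC:no TSO:yes PSO:yes

outcome vector order: (P0.a,P1.a)
under SC → 01 10 11
under TSO → 00 01 10 11
under PSO → 00 01 10 11
target 00 ∈ {TSO,PSO}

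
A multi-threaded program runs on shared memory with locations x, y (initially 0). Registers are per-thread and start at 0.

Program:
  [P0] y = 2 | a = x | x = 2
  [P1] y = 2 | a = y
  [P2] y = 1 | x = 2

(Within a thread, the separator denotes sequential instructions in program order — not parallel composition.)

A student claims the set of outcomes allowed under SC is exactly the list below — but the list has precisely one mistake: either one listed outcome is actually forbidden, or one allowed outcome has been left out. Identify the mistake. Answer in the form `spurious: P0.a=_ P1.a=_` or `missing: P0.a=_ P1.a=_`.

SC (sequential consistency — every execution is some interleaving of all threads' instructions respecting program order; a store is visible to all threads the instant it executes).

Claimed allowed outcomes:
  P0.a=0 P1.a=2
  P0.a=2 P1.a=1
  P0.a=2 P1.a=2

missing: P0.a=0 P1.a=1

outcome vector order: (P0.a,P1.a)
under SC → 01; 02; 21; 22
SC∖claimed = {01}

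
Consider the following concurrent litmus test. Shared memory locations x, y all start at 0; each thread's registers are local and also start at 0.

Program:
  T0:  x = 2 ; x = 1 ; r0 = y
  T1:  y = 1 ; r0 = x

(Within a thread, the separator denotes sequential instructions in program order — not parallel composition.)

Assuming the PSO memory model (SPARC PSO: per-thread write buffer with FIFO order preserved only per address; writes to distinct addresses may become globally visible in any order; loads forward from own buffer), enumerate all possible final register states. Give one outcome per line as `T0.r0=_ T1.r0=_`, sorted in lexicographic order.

T0.r0=0 T1.r0=0
T0.r0=0 T1.r0=1
T0.r0=0 T1.r0=2
T0.r0=1 T1.r0=0
T0.r0=1 T1.r0=1
T0.r0=1 T1.r0=2

outcome vector order: (T0.r0,T1.r0)
|PSO outcomes| = 6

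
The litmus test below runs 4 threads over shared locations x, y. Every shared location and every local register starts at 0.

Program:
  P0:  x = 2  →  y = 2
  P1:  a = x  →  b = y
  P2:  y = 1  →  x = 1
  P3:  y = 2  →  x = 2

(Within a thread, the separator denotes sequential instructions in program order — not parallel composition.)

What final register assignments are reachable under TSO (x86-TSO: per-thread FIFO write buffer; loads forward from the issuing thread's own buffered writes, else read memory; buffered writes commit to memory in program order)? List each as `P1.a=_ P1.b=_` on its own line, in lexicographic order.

outcome vector order: (P1.a,P1.b)
|TSO outcomes| = 8

P1.a=0 P1.b=0
P1.a=0 P1.b=1
P1.a=0 P1.b=2
P1.a=1 P1.b=1
P1.a=1 P1.b=2
P1.a=2 P1.b=0
P1.a=2 P1.b=1
P1.a=2 P1.b=2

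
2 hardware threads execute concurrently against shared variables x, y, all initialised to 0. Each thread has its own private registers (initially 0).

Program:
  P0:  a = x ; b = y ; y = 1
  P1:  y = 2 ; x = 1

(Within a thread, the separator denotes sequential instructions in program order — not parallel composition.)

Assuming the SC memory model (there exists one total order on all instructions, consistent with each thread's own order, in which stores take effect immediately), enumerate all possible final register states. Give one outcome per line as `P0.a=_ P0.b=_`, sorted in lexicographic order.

outcome vector order: (P0.a,P0.b)
|SC outcomes| = 3

P0.a=0 P0.b=0
P0.a=0 P0.b=2
P0.a=1 P0.b=2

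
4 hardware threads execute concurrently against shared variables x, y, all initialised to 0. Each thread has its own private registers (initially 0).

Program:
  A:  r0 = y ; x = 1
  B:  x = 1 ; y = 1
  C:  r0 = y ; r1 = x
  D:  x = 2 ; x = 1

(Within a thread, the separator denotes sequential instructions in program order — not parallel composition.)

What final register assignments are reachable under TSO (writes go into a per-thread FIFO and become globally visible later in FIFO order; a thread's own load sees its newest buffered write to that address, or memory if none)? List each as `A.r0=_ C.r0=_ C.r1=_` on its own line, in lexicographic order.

outcome vector order: (A.r0,C.r0,C.r1)
|TSO outcomes| = 10

A.r0=0 C.r0=0 C.r1=0
A.r0=0 C.r0=0 C.r1=1
A.r0=0 C.r0=0 C.r1=2
A.r0=0 C.r0=1 C.r1=1
A.r0=0 C.r0=1 C.r1=2
A.r0=1 C.r0=0 C.r1=0
A.r0=1 C.r0=0 C.r1=1
A.r0=1 C.r0=0 C.r1=2
A.r0=1 C.r0=1 C.r1=1
A.r0=1 C.r0=1 C.r1=2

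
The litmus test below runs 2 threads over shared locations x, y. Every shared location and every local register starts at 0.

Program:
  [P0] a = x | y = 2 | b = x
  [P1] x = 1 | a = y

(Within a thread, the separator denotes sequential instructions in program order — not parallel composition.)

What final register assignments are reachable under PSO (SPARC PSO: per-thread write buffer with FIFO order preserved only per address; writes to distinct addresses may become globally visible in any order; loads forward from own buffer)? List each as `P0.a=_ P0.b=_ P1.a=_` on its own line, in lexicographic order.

P0.a=0 P0.b=0 P1.a=0
P0.a=0 P0.b=0 P1.a=2
P0.a=0 P0.b=1 P1.a=0
P0.a=0 P0.b=1 P1.a=2
P0.a=1 P0.b=1 P1.a=0
P0.a=1 P0.b=1 P1.a=2

outcome vector order: (P0.a,P0.b,P1.a)
|PSO outcomes| = 6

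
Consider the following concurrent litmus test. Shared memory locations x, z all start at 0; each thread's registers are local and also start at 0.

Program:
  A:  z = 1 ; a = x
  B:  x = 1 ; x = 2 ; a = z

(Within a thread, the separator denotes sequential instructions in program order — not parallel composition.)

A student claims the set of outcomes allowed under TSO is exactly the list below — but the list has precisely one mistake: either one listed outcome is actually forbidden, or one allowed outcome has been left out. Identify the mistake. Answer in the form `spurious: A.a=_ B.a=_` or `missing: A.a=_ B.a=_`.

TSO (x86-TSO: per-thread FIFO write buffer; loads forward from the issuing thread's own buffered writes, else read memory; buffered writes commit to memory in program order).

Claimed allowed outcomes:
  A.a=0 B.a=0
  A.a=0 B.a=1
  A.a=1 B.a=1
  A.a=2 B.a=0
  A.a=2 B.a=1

missing: A.a=1 B.a=0

outcome vector order: (A.a,B.a)
under TSO → <0 0>, <0 1>, <1 0>, <1 1>, <2 0>, <2 1>
TSO∖claimed = {<1 0>}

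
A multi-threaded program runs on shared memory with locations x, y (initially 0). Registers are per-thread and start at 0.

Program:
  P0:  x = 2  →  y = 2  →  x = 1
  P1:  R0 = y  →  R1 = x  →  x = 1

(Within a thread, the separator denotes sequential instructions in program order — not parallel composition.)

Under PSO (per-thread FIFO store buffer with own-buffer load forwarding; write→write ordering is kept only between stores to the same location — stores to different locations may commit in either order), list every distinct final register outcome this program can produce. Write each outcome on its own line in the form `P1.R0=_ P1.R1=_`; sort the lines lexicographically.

outcome vector order: (P1.R0,P1.R1)
|PSO outcomes| = 6

P1.R0=0 P1.R1=0
P1.R0=0 P1.R1=1
P1.R0=0 P1.R1=2
P1.R0=2 P1.R1=0
P1.R0=2 P1.R1=1
P1.R0=2 P1.R1=2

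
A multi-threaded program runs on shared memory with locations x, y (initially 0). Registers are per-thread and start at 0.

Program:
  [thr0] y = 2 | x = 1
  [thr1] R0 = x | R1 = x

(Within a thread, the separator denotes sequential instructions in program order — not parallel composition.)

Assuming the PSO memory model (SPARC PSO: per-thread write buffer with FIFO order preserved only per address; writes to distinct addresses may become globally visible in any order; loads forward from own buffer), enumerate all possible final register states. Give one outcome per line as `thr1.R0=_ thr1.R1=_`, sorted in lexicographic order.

outcome vector order: (thr1.R0,thr1.R1)
|PSO outcomes| = 3

thr1.R0=0 thr1.R1=0
thr1.R0=0 thr1.R1=1
thr1.R0=1 thr1.R1=1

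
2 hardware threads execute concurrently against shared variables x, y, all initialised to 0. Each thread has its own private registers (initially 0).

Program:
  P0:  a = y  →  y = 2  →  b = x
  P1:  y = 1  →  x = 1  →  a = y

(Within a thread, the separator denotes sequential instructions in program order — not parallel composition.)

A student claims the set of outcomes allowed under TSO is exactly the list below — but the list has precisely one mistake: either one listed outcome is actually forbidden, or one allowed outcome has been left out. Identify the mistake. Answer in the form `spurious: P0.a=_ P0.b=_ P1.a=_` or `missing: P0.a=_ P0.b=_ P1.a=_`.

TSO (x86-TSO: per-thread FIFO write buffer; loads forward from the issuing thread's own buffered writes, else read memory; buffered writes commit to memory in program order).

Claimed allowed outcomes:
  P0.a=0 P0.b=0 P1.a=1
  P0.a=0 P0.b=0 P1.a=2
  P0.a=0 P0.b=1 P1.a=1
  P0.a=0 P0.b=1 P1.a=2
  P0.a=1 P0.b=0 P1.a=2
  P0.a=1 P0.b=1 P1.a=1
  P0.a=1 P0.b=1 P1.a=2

outcome vector order: (P0.a,P0.b,P1.a)
[TSO] allowed = {<0 0 1> <0 0 2> <0 1 1> <0 1 2> <1 0 1> <1 0 2> <1 1 1> <1 1 2>}
TSO∖claimed = {<1 0 1>}

missing: P0.a=1 P0.b=0 P1.a=1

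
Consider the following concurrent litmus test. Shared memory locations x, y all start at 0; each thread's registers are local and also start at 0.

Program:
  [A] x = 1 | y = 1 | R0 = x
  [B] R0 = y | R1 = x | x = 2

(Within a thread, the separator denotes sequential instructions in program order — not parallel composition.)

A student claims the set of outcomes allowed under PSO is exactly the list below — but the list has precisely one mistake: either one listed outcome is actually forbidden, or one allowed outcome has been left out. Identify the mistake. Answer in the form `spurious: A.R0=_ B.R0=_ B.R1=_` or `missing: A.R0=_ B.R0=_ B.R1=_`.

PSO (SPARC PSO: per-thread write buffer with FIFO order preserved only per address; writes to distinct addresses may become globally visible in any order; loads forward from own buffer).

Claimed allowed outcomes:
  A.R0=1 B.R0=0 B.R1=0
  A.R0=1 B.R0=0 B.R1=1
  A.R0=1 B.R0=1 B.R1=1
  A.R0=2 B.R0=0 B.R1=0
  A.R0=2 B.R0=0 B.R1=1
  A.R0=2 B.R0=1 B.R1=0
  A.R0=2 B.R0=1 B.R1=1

missing: A.R0=1 B.R0=1 B.R1=0

outcome vector order: (A.R0,B.R0,B.R1)
PSO (8): 1/0/0, 1/0/1, 1/1/0, 1/1/1, 2/0/0, 2/0/1, 2/1/0, 2/1/1
PSO∖claimed = {1/1/0}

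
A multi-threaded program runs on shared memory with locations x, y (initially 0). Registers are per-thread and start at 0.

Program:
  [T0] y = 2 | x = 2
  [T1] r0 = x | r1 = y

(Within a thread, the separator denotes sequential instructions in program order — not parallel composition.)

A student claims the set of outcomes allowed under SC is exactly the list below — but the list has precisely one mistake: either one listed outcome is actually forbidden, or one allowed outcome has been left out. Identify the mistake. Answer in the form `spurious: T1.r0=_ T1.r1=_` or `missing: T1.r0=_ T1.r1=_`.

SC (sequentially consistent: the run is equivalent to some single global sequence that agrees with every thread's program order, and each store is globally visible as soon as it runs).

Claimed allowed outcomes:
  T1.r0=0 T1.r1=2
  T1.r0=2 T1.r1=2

outcome vector order: (T1.r0,T1.r1)
SC: 3 outcomes — {0/0 0/2 2/2}
SC∖claimed = {0/0}

missing: T1.r0=0 T1.r1=0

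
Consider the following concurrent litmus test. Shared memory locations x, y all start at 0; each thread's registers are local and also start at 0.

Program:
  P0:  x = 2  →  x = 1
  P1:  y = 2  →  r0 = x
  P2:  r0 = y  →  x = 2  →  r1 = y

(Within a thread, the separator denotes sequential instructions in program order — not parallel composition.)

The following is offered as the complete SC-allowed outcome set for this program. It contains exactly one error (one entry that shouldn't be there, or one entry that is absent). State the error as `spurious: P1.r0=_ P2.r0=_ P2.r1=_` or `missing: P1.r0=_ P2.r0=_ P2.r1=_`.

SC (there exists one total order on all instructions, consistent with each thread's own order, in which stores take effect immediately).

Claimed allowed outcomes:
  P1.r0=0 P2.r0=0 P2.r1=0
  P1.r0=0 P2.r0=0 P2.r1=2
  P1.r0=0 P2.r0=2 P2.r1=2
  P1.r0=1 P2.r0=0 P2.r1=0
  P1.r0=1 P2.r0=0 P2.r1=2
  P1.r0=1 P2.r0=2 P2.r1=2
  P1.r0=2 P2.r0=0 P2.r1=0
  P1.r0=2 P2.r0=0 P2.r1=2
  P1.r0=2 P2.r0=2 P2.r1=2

spurious: P1.r0=0 P2.r0=0 P2.r1=0

outcome vector order: (P1.r0,P2.r0,P2.r1)
SC (8): (0,0,2); (0,2,2); (1,0,0); (1,0,2); (1,2,2); (2,0,0); (2,0,2); (2,2,2)
claimed∖SC = {(0,0,0)}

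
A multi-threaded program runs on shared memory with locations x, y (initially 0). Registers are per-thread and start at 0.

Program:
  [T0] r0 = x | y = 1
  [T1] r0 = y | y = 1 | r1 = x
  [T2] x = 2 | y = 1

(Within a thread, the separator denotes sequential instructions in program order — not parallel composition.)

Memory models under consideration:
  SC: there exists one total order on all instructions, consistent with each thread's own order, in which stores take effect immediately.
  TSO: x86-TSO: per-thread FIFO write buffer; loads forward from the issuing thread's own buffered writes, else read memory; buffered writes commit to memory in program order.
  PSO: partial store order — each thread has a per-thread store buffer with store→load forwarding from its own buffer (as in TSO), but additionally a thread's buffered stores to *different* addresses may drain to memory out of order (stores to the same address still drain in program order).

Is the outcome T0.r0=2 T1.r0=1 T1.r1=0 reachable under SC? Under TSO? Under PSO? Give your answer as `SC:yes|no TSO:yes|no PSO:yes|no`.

SC:no TSO:no PSO:yes

outcome vector order: (T0.r0,T1.r0,T1.r1)
SC: 7 outcomes — {0/0/0 0/0/2 0/1/0 0/1/2 2/0/0 2/0/2 2/1/2}
TSO: 7 outcomes — {0/0/0 0/0/2 0/1/0 0/1/2 2/0/0 2/0/2 2/1/2}
PSO: 8 outcomes — {0/0/0 0/0/2 0/1/0 0/1/2 2/0/0 2/0/2 2/1/0 2/1/2}
target 2/1/0 ∈ {PSO}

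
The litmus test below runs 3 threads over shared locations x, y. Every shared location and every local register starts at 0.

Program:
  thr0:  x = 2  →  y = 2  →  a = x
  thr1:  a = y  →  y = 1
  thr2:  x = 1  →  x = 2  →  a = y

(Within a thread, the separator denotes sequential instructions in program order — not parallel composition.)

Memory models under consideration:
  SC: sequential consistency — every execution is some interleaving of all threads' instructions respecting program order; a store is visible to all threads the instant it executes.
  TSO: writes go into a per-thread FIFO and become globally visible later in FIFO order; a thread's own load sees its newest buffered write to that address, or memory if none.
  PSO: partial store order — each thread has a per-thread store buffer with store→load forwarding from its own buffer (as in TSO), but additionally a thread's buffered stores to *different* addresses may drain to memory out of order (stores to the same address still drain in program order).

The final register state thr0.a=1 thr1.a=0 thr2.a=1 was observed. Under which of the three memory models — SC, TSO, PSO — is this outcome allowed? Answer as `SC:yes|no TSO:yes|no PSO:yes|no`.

outcome vector order: (thr0.a,thr1.a,thr2.a)
SC: 10 outcomes — {1/0/1; 1/0/2; 1/2/1; 1/2/2; 2/0/0; 2/0/1; 2/0/2; 2/2/0; 2/2/1; 2/2/2}
TSO: 12 outcomes — {1/0/0; 1/0/1; 1/0/2; 1/2/0; 1/2/1; 1/2/2; 2/0/0; 2/0/1; 2/0/2; 2/2/0; 2/2/1; 2/2/2}
PSO: 12 outcomes — {1/0/0; 1/0/1; 1/0/2; 1/2/0; 1/2/1; 1/2/2; 2/0/0; 2/0/1; 2/0/2; 2/2/0; 2/2/1; 2/2/2}
target 1/0/1 ∈ {SC,TSO,PSO}

SC:yes TSO:yes PSO:yes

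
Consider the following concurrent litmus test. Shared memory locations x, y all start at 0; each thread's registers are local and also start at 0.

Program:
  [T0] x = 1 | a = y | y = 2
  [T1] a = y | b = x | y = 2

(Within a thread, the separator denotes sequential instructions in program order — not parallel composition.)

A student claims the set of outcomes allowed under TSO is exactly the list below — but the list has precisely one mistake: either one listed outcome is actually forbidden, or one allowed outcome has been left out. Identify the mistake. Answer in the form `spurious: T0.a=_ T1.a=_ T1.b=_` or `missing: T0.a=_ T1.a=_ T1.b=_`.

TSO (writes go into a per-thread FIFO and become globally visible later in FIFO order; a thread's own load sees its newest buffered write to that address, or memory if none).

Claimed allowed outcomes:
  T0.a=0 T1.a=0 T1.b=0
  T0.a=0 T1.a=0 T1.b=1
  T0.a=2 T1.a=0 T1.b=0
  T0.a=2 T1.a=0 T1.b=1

missing: T0.a=0 T1.a=2 T1.b=1

outcome vector order: (T0.a,T1.a,T1.b)
TSO: 5 outcomes — {<0 0 0>; <0 0 1>; <0 2 1>; <2 0 0>; <2 0 1>}
TSO∖claimed = {<0 2 1>}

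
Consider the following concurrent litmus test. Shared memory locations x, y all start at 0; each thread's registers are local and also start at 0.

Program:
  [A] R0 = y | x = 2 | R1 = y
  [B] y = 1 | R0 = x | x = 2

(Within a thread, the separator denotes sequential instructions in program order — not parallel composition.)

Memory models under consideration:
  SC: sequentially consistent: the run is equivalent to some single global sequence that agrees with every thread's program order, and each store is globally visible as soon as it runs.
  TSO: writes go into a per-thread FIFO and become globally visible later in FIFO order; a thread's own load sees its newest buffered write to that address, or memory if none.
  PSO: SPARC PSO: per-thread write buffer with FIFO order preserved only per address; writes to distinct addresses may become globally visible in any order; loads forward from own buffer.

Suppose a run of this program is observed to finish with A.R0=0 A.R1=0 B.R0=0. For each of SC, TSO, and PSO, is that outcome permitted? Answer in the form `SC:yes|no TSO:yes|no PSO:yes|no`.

SC:no TSO:yes PSO:yes

outcome vector order: (A.R0,A.R1,B.R0)
SC (5): (0,0,2) (0,1,0) (0,1,2) (1,1,0) (1,1,2)
TSO (6): (0,0,0) (0,0,2) (0,1,0) (0,1,2) (1,1,0) (1,1,2)
PSO (6): (0,0,0) (0,0,2) (0,1,0) (0,1,2) (1,1,0) (1,1,2)
target (0,0,0) ∈ {TSO,PSO}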